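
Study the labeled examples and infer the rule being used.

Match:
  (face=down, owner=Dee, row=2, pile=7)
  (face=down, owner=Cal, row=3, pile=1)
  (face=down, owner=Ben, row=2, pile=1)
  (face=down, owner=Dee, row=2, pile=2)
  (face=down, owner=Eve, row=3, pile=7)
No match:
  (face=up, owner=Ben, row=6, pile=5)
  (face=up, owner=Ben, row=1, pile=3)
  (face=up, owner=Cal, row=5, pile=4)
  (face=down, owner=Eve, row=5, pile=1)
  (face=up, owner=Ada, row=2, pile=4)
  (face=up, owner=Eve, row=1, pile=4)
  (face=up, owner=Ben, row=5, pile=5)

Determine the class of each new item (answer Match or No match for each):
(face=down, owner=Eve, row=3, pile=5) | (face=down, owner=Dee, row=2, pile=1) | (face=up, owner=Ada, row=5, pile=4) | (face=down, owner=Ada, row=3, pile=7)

'Match' ⟺ face is down AND row ≤ 3.
Match: (face=down, owner=Eve, row=3, pile=5), since face is down, row = 3.
Match: (face=down, owner=Dee, row=2, pile=1), since face is down, row = 2.
No match: (face=up, owner=Ada, row=5, pile=4), since face is up, row = 5.
Match: (face=down, owner=Ada, row=3, pile=7), since face is down, row = 3.

Match, Match, No match, Match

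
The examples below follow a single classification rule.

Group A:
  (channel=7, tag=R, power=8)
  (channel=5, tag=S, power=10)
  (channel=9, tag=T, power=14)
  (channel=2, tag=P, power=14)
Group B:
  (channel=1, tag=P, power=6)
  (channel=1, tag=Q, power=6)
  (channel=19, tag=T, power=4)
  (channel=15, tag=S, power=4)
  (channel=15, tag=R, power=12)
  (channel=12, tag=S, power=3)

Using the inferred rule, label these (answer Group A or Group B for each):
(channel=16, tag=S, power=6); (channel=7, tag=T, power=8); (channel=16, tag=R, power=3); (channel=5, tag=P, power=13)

The pattern is that an item is 'Group A' exactly when: channel ≤ 9 AND power ≥ 8.

Group B, Group A, Group B, Group A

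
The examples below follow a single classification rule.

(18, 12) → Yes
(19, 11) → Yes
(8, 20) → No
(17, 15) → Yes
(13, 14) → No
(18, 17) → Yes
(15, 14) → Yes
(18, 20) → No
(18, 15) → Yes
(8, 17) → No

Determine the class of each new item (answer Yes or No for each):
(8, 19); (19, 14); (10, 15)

'Yes' ⟺ first > second.
No: (8, 19), since 8 < 19.
Yes: (19, 14), since 19 > 14.
No: (10, 15), since 10 < 15.

No, Yes, No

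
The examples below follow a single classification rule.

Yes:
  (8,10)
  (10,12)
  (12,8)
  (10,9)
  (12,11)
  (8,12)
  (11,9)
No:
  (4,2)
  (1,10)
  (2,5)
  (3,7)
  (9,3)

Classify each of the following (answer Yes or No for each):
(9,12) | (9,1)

The pattern is that an item is 'Yes' exactly when: sum ≥ 18.
(9,12): 9+12 = 21 — checks out, so Yes.
(9,1): 9+1 = 10 — fails this test, so No.

Yes, No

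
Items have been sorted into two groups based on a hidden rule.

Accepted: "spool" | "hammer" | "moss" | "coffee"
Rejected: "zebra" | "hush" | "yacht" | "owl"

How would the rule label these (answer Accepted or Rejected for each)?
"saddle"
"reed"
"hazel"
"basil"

Accepted, Accepted, Rejected, Rejected

The pattern is that an item is 'Accepted' exactly when: has a double letter.
"saddle": 'dd' doubled — passes, so Accepted. "reed": 'ee' doubled — passes, so Accepted. "hazel": no doubled letter — doesn't match, so Rejected. "basil": no doubled letter — doesn't match, so Rejected.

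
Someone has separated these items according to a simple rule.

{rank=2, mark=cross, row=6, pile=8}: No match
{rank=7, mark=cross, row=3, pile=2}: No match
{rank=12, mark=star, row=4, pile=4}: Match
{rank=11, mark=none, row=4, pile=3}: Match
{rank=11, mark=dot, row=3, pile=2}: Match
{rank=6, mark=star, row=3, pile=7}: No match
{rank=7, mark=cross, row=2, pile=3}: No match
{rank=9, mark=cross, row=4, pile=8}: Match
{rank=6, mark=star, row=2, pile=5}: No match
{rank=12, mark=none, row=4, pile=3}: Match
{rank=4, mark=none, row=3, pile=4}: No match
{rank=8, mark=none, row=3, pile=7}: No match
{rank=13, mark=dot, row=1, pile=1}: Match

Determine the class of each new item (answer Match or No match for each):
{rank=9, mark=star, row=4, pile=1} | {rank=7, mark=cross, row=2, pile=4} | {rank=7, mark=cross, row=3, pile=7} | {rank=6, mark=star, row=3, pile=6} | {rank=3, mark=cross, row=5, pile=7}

The classifier is using: rank ≥ 9.

Match, No match, No match, No match, No match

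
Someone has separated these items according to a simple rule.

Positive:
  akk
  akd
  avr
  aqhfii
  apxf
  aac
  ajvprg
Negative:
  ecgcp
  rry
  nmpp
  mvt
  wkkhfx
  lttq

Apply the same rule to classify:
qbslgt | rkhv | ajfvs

A rule that fits every label: contains 'a' — true of each 'Positive' example, false of each 'Negative' one.

Negative, Negative, Positive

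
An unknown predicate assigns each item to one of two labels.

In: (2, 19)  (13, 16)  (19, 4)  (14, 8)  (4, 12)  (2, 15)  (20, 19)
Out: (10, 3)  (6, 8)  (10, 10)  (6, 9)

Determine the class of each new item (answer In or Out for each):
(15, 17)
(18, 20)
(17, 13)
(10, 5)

The distinguishing property — max ≥ 12 — holds for all the 'In' cases and none of the 'Out' cases.
(15, 17): In (max 17).
(18, 20): In (max 20).
(17, 13): In (max 17).
(10, 5): Out (max 10).

In, In, In, Out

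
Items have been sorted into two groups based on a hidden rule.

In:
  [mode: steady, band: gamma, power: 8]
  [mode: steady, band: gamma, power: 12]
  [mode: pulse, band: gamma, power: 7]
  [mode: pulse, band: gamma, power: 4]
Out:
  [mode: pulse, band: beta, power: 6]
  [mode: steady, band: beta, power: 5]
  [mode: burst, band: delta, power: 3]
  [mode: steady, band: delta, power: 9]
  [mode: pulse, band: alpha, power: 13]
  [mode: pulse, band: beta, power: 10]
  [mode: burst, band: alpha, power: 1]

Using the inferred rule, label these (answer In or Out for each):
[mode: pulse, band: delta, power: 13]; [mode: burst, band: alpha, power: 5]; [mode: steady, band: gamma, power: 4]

Out, Out, In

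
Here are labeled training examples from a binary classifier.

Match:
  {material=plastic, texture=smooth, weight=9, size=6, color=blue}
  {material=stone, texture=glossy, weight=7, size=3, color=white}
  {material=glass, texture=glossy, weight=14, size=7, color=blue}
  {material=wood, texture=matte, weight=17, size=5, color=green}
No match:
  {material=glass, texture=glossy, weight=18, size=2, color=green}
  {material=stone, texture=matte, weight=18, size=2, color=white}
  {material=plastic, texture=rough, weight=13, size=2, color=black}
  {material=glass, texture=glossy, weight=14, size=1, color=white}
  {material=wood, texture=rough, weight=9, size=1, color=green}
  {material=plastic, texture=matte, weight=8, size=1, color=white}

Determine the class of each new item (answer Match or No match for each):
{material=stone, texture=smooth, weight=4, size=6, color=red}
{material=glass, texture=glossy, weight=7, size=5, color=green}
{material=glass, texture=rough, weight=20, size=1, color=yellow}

Match, Match, No match

All 'Match' examples share one property — size ≥ 3 — and every 'No match' example lacks it.
Match: {material=stone, texture=smooth, weight=4, size=6, color=red}, since size = 6. Match: {material=glass, texture=glossy, weight=7, size=5, color=green}, since size = 5. No match: {material=glass, texture=rough, weight=20, size=1, color=yellow}, since size = 1.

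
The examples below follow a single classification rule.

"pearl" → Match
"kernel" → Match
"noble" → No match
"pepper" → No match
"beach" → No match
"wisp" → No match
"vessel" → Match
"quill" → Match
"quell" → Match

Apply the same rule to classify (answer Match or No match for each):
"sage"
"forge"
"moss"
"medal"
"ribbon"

All 'Match' examples share one property — ends with 'l' — and every 'No match' example lacks it.
"sage" — ends with 'e', hence No match. "forge" — ends with 'e', hence No match. "moss" — ends with 's', hence No match. "medal" — ends with 'l', hence Match. "ribbon" — ends with 'n', hence No match.

No match, No match, No match, Match, No match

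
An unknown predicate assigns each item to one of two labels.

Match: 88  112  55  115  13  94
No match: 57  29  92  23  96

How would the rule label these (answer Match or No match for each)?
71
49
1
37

No match, Match, Match, Match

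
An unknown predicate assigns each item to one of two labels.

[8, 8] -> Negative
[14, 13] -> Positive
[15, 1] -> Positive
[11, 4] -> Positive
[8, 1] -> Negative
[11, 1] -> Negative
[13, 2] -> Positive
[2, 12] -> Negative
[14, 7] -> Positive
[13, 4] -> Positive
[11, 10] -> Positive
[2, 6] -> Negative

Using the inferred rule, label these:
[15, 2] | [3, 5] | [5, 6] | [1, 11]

The pattern is that an item is 'Positive' exactly when: first > second AND sum ≥ 14.
Positive: [15, 2], since 15 > 2, 15+2 = 17. Negative: [3, 5], since 3 < 5, 3+5 = 8. Negative: [5, 6], since 5 < 6, 5+6 = 11. Negative: [1, 11], since 1 < 11, 1+11 = 12.

Positive, Negative, Negative, Negative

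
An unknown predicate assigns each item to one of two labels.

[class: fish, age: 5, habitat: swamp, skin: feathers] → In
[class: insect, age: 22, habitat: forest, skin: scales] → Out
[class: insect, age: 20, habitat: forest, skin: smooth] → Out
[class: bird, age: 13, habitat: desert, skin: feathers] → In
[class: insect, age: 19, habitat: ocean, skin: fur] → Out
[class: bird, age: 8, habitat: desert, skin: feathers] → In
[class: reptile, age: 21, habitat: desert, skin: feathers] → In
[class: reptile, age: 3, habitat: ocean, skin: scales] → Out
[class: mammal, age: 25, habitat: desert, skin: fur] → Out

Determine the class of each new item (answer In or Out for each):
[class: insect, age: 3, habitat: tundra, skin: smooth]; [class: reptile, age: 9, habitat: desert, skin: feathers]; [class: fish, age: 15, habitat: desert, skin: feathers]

The rule appears to be: skin is feathers.

Out, In, In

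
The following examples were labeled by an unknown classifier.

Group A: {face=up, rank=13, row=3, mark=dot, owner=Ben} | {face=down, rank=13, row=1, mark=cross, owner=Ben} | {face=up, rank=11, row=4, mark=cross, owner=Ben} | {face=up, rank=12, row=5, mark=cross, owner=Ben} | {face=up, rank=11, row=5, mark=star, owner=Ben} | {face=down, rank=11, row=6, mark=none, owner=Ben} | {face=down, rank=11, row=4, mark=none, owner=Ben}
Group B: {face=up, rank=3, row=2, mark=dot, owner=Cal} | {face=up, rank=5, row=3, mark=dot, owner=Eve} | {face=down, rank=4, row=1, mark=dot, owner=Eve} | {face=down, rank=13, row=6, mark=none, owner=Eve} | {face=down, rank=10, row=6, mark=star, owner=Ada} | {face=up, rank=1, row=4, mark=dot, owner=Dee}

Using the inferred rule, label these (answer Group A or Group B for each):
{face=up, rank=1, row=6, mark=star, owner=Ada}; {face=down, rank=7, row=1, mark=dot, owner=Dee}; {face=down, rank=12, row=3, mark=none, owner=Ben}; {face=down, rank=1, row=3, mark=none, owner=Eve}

The simplest hypothesis consistent with all the labels is: owner is Ben.
{face=up, rank=1, row=6, mark=star, owner=Ada}: Group B (owner is Ada).
{face=down, rank=7, row=1, mark=dot, owner=Dee}: Group B (owner is Dee).
{face=down, rank=12, row=3, mark=none, owner=Ben}: Group A (owner is Ben).
{face=down, rank=1, row=3, mark=none, owner=Eve}: Group B (owner is Eve).

Group B, Group B, Group A, Group B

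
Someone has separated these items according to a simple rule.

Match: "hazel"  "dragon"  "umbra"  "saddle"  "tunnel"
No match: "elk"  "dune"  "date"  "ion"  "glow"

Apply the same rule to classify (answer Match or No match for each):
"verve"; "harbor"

Match, Match

All 'Match' examples share one property — length ≥ 5 — and every 'No match' example lacks it.
"verve" → length 5 → Match. "harbor" → length 6 → Match.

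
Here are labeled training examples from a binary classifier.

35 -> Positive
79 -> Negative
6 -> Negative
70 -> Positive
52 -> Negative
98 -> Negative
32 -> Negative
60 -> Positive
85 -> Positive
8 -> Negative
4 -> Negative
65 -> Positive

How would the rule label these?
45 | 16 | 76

Positive, Negative, Negative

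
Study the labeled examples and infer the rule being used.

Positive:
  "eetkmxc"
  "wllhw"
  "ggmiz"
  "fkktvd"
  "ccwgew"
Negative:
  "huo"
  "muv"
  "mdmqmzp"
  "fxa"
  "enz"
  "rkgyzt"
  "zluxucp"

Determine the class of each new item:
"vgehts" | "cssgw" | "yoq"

Negative, Positive, Negative

The common property of the 'Positive' items is: has a double letter. No 'Negative' item has it.
Negative: "vgehts", since no doubled letter.
Positive: "cssgw", since 'ss' doubled.
Negative: "yoq", since no doubled letter.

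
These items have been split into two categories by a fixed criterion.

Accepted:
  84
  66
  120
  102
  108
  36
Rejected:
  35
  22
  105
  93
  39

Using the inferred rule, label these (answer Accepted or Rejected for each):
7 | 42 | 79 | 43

The classifier is using: multiple of 6.

Rejected, Accepted, Rejected, Rejected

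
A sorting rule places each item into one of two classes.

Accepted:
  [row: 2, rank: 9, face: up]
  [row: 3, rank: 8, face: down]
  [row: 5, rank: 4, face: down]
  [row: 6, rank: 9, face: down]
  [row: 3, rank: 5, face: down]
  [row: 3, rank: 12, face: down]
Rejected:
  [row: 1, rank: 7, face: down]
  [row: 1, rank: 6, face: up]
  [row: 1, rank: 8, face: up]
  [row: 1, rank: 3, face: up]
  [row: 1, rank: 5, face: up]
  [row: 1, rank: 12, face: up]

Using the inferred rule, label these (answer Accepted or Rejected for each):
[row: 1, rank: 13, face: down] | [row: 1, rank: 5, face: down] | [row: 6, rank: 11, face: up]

Rejected, Rejected, Accepted

The distinguishing property — row ≥ 2 — holds for all the 'Accepted' cases and none of the 'Rejected' cases.
[row: 1, rank: 13, face: down]: Rejected (row = 1).
[row: 1, rank: 5, face: down]: Rejected (row = 1).
[row: 6, rank: 11, face: up]: Accepted (row = 6).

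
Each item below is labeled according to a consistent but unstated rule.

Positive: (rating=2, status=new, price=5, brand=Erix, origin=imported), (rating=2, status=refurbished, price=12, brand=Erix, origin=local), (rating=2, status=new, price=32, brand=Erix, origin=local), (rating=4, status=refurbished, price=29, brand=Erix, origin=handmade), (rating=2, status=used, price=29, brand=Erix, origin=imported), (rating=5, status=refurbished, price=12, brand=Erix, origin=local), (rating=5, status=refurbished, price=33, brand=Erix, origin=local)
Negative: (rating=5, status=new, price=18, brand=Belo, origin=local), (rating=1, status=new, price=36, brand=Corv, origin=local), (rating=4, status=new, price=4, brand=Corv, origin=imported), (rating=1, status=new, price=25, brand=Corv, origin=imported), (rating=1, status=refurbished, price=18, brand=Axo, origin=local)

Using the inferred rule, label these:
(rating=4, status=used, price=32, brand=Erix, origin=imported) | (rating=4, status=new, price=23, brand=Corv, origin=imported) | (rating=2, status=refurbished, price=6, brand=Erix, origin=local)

The pattern is that an item is 'Positive' exactly when: brand is Erix.

Positive, Negative, Positive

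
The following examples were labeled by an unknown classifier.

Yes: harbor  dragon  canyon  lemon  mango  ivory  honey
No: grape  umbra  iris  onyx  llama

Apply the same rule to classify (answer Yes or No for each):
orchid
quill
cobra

Yes, No, Yes

Every 'Yes' example satisfies: length ≥ 5 AND contains 'o'. None of the 'No' examples do.
orchid: length 6, has 'o' — satisfies this, so Yes. quill: length 5, no 'o' — fails the rule, so No. cobra: length 5, has 'o' — satisfies this, so Yes.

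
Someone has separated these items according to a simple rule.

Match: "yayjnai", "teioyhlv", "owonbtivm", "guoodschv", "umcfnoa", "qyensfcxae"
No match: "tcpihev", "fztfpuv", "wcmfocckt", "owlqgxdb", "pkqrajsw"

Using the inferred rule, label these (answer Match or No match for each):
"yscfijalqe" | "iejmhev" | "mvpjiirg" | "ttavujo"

Match, Match, No match, Match

'Match' ⟺ has ≥ 3 vowels.
"yscfijalqe" → 3 vowels → Match. "iejmhev" → 3 vowels → Match. "mvpjiirg" → 2 vowels → No match. "ttavujo" → 3 vowels → Match.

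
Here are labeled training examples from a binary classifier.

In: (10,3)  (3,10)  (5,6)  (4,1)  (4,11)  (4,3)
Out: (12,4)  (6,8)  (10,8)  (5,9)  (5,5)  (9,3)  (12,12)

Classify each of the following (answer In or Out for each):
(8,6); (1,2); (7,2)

Out, In, In

One predicate separates the groups cleanly: sum is odd.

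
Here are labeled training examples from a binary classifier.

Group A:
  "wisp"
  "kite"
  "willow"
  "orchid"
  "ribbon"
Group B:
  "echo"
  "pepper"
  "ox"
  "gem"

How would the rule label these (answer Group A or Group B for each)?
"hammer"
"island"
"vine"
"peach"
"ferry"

All 'Group A' examples share one property — contains 'i' — and every 'Group B' example lacks it.
"hammer": Group B (no 'i'). "island": Group A (has 'i'). "vine": Group A (has 'i'). "peach": Group B (no 'i'). "ferry": Group B (no 'i').

Group B, Group A, Group A, Group B, Group B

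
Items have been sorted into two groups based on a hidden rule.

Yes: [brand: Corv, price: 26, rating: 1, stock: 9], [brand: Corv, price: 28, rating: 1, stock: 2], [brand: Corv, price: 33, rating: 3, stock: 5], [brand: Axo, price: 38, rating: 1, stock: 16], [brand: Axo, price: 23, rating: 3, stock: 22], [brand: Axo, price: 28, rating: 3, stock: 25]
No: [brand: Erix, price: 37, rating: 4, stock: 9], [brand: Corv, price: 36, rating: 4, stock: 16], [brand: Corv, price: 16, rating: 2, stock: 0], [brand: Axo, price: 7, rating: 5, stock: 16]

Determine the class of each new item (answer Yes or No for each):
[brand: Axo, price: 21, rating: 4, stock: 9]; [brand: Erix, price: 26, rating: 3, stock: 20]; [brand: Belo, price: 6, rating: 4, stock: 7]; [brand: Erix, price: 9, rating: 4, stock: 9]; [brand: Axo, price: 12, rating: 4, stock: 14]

The pattern is that an item is 'Yes' exactly when: stock ≥ 2 AND rating ≤ 3.
[brand: Axo, price: 21, rating: 4, stock: 9]: stock = 9, rating = 4, lacks this property → No.
[brand: Erix, price: 26, rating: 3, stock: 20]: stock = 20, rating = 3, satisfies this → Yes.
[brand: Belo, price: 6, rating: 4, stock: 7]: stock = 7, rating = 4, lacks this property → No.
[brand: Erix, price: 9, rating: 4, stock: 9]: stock = 9, rating = 4, lacks this property → No.
[brand: Axo, price: 12, rating: 4, stock: 14]: stock = 14, rating = 4, lacks this property → No.

No, Yes, No, No, No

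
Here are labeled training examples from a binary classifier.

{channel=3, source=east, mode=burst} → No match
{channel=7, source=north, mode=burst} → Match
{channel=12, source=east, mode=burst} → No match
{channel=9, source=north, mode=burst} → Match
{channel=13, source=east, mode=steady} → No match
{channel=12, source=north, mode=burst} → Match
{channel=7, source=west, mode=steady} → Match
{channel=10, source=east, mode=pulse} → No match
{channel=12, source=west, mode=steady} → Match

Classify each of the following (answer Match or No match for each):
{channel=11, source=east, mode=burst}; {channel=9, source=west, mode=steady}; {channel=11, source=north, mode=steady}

No match, Match, Match

A rule that fits every label: source is not east — true of each 'Match' example, false of each 'No match' one.
{channel=11, source=east, mode=burst} → source is east → No match. {channel=9, source=west, mode=steady} → source is west → Match. {channel=11, source=north, mode=steady} → source is north → Match.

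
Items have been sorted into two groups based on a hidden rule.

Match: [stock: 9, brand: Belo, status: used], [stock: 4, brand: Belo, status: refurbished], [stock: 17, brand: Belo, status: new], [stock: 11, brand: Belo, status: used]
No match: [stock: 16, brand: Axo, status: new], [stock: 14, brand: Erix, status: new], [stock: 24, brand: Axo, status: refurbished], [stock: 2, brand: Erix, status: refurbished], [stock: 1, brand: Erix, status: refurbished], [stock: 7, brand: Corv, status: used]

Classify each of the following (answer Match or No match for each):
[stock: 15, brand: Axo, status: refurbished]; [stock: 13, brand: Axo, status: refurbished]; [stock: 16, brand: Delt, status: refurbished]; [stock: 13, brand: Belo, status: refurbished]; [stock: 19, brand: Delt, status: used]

One predicate separates the groups cleanly: brand is Belo.

No match, No match, No match, Match, No match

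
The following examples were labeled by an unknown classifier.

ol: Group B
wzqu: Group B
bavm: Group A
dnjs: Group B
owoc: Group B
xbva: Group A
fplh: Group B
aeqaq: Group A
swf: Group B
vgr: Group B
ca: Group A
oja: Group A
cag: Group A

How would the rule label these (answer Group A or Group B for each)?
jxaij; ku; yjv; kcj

Looking at the examples, the only property every 'Group A' case has and every 'Group B' case lacks is: contains 'a'.
Group A: jxaij, since has 'a'. Group B: ku, since no 'a'. Group B: yjv, since no 'a'. Group B: kcj, since no 'a'.

Group A, Group B, Group B, Group B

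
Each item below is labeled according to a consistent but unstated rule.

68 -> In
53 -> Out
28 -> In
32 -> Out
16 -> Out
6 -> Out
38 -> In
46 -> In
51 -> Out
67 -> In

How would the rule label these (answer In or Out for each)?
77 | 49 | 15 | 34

In, In, Out, Out

One predicate separates the groups cleanly: digit sum ≥ 9.
77: digit sum 7+7 = 14, meets the rule → In.
49: digit sum 4+9 = 13, meets the rule → In.
15: digit sum 1+5 = 6, does not satisfy this → Out.
34: digit sum 3+4 = 7, does not satisfy this → Out.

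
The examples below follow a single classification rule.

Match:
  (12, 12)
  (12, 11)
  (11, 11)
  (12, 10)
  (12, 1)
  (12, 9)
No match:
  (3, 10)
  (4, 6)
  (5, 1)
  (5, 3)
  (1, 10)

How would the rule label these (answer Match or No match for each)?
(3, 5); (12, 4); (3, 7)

No match, Match, No match

The pattern is that an item is 'Match' exactly when: first ≥ 6.
(3, 5): No match (first 3).
(12, 4): Match (first 12).
(3, 7): No match (first 3).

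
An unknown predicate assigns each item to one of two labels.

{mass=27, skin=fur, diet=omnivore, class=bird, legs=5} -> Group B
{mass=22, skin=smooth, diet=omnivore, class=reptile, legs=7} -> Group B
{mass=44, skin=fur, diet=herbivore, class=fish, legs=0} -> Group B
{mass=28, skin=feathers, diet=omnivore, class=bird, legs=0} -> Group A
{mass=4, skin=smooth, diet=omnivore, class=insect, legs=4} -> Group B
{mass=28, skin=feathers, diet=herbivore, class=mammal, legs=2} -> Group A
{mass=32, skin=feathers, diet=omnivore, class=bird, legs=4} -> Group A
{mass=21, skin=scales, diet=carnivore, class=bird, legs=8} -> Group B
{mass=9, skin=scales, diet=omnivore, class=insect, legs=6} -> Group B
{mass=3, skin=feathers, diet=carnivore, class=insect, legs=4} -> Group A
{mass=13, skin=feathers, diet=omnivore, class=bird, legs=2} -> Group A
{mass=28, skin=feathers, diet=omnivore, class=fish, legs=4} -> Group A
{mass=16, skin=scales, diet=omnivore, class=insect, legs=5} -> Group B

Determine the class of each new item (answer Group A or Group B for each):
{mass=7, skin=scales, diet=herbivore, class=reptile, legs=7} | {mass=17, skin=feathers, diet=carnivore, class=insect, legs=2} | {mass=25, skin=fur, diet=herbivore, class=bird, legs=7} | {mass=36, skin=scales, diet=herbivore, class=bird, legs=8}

Group B, Group A, Group B, Group B

Rule: skin is feathers. This holds for each 'Group A' example and fails for each 'Group B' one.
Group B: {mass=7, skin=scales, diet=herbivore, class=reptile, legs=7}, since skin is scales. Group A: {mass=17, skin=feathers, diet=carnivore, class=insect, legs=2}, since skin is feathers. Group B: {mass=25, skin=fur, diet=herbivore, class=bird, legs=7}, since skin is fur. Group B: {mass=36, skin=scales, diet=herbivore, class=bird, legs=8}, since skin is scales.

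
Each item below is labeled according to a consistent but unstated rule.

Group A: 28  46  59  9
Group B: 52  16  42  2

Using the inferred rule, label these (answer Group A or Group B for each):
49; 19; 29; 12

Rule: digit sum ≥ 8. This holds for each 'Group A' example and fails for each 'Group B' one.

Group A, Group A, Group A, Group B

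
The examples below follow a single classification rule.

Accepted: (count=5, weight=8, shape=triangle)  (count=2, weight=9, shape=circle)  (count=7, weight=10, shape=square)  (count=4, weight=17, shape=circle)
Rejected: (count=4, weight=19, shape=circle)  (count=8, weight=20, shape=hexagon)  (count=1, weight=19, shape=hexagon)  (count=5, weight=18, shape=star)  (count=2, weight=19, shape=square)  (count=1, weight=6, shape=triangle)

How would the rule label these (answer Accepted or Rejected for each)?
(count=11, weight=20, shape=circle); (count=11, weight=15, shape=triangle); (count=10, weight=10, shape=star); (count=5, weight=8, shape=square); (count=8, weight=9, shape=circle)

Rejected, Accepted, Accepted, Accepted, Accepted

All 'Accepted' examples share one property — count ≥ 2 AND weight ≤ 17 — and every 'Rejected' example lacks it.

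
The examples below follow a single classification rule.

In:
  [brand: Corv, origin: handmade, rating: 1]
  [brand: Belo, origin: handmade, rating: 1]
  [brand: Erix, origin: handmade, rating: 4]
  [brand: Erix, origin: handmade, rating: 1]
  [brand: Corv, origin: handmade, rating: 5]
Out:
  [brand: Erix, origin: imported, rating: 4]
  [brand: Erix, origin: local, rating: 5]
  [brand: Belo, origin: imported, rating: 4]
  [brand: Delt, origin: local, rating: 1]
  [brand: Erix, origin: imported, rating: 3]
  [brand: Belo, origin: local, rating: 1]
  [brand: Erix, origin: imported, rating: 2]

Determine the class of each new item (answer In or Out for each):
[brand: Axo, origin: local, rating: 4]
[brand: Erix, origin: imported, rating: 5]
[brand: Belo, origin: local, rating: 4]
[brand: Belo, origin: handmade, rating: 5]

Out, Out, Out, In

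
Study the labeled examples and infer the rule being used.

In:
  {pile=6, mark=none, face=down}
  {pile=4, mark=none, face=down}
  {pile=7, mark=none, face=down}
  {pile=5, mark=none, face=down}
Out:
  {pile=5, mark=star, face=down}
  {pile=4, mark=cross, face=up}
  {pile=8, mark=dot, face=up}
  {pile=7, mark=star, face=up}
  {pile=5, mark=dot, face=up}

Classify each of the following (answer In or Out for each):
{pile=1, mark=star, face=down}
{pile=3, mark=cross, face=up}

Out, Out

Rule: mark is none. This holds for each 'In' example and fails for each 'Out' one.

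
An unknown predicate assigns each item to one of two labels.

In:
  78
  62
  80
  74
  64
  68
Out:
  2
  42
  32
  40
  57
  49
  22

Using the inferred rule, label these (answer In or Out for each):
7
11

All 'In' examples share one property — at least 62 — and every 'Out' example lacks it.
7 → 7 < 62 → Out.
11 → 11 < 62 → Out.

Out, Out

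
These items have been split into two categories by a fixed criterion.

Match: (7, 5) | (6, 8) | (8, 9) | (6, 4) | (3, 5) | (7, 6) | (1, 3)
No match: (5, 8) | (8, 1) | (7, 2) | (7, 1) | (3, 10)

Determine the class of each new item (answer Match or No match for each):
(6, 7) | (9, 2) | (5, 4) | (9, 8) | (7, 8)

Match, No match, Match, Match, Match

One predicate separates the groups cleanly: |first − second| ≤ 2.
(6, 7) — |6−7| = 1, hence Match. (9, 2) — |9−2| = 7, hence No match. (5, 4) — |5−4| = 1, hence Match. (9, 8) — |9−8| = 1, hence Match. (7, 8) — |7−8| = 1, hence Match.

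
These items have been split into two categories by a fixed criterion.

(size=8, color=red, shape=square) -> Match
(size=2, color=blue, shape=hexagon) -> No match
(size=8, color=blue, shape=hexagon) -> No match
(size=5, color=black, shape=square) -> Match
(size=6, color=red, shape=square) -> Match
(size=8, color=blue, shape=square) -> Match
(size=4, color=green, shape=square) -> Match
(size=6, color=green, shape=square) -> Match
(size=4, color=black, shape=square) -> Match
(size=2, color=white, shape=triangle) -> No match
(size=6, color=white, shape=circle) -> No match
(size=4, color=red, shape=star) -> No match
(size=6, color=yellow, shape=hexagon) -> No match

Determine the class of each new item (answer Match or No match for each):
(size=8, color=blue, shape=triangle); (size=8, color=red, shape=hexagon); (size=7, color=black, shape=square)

No match, No match, Match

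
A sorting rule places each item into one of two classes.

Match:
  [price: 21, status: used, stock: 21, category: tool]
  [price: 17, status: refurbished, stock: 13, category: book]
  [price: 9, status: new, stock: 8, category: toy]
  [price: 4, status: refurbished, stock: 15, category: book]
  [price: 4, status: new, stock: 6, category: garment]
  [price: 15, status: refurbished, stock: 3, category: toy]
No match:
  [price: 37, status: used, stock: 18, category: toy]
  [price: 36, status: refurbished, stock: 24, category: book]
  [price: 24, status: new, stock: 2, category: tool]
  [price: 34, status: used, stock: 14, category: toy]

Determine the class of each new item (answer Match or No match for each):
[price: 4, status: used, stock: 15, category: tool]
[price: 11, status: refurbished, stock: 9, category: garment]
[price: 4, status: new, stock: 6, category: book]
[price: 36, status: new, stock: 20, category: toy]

The distinguishing property — price ≤ 21 — holds for all the 'Match' cases and none of the 'No match' cases.

Match, Match, Match, No match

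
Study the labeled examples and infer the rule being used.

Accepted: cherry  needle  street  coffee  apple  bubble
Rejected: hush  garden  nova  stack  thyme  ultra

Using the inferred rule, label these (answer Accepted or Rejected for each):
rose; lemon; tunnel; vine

Rejected, Rejected, Accepted, Rejected

One predicate separates the groups cleanly: has a double letter.
rose → no doubled letter → Rejected.
lemon → no doubled letter → Rejected.
tunnel → 'nn' doubled → Accepted.
vine → no doubled letter → Rejected.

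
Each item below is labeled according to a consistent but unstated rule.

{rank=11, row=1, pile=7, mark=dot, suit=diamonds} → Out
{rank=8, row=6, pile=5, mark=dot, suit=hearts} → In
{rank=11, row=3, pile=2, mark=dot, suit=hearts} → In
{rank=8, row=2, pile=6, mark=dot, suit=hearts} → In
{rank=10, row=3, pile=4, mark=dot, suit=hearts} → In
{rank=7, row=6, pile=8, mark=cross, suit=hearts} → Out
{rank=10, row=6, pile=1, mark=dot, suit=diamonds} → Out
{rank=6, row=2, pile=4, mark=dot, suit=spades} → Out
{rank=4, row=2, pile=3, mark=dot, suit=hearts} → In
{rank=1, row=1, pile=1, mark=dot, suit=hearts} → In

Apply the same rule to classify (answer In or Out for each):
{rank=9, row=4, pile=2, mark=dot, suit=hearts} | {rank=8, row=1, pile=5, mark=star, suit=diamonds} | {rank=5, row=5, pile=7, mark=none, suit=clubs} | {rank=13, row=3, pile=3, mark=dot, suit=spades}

The distinguishing property — suit is hearts AND mark is dot — holds for all the 'In' cases and none of the 'Out' cases.
{rank=9, row=4, pile=2, mark=dot, suit=hearts} — suit is hearts, mark is dot, hence In. {rank=8, row=1, pile=5, mark=star, suit=diamonds} — suit is diamonds, mark is star, hence Out. {rank=5, row=5, pile=7, mark=none, suit=clubs} — suit is clubs, mark is none, hence Out. {rank=13, row=3, pile=3, mark=dot, suit=spades} — suit is spades, mark is dot, hence Out.

In, Out, Out, Out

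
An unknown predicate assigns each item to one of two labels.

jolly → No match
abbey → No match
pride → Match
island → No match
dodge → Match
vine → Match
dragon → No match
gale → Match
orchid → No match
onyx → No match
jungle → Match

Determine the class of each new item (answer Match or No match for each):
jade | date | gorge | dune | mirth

The classifier is using: ends with 'e'.
jade — ends with 'e', hence Match. date — ends with 'e', hence Match. gorge — ends with 'e', hence Match. dune — ends with 'e', hence Match. mirth — ends with 'h', hence No match.

Match, Match, Match, Match, No match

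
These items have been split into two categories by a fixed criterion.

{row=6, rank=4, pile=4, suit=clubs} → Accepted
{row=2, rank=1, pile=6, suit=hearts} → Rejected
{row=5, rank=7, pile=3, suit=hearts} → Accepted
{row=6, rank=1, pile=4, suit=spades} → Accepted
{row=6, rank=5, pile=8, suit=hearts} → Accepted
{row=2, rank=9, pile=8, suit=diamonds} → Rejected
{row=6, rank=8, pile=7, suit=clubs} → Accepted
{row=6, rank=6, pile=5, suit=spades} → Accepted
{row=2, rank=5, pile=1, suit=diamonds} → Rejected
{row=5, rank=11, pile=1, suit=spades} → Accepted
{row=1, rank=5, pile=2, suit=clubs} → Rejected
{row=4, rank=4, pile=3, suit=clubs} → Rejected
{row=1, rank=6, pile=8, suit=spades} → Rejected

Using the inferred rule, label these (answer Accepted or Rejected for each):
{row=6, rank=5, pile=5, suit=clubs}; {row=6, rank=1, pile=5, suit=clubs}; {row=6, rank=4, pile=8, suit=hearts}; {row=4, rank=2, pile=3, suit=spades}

Accepted, Accepted, Accepted, Rejected

All 'Accepted' examples share one property — row ≥ 5 — and every 'Rejected' example lacks it.
Accepted: {row=6, rank=5, pile=5, suit=clubs}, since row = 6.
Accepted: {row=6, rank=1, pile=5, suit=clubs}, since row = 6.
Accepted: {row=6, rank=4, pile=8, suit=hearts}, since row = 6.
Rejected: {row=4, rank=2, pile=3, suit=spades}, since row = 4.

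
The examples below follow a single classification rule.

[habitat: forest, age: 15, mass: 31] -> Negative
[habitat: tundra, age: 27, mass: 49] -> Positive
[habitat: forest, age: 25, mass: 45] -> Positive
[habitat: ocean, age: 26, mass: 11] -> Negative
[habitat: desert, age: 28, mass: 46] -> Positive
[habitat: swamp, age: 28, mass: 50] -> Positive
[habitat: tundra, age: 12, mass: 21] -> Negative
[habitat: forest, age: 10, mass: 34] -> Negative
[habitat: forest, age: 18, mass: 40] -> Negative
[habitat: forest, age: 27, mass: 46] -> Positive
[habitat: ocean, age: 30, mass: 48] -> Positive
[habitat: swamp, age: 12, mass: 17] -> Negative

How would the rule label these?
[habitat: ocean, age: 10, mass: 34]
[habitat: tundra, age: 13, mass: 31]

Negative, Negative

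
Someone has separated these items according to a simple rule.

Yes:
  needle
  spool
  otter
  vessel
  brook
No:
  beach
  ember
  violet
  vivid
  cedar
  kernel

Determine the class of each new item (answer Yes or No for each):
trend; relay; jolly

No, No, Yes

Rule: has a double letter. This holds for each 'Yes' example and fails for each 'No' one.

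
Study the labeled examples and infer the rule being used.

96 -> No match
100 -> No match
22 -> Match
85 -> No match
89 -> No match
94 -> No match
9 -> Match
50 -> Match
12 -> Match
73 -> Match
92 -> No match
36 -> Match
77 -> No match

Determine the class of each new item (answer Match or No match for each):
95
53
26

No match, Match, Match

All 'Match' examples share one property — at most 73 — and every 'No match' example lacks it.
95: 95 > 73, fails this test → No match.
53: 53 ≤ 73, passes → Match.
26: 26 ≤ 73, passes → Match.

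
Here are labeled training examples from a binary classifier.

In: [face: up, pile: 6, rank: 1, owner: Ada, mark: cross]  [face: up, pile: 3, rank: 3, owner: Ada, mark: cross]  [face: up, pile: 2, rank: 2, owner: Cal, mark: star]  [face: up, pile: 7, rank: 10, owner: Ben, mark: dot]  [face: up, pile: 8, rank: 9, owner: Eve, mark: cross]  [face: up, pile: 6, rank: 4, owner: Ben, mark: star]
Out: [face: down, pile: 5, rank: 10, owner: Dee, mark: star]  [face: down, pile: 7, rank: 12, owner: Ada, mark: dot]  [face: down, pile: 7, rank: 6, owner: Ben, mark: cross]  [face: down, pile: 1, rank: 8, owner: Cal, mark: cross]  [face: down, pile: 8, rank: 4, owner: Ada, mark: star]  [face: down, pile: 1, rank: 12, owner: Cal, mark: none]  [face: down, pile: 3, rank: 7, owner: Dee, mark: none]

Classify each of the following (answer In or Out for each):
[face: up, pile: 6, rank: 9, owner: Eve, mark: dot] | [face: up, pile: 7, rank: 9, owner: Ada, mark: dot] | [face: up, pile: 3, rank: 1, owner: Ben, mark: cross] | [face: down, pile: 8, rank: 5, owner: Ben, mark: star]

'In' ⟺ face is up.
[face: up, pile: 6, rank: 9, owner: Eve, mark: dot] → face is up → In.
[face: up, pile: 7, rank: 9, owner: Ada, mark: dot] → face is up → In.
[face: up, pile: 3, rank: 1, owner: Ben, mark: cross] → face is up → In.
[face: down, pile: 8, rank: 5, owner: Ben, mark: star] → face is down → Out.

In, In, In, Out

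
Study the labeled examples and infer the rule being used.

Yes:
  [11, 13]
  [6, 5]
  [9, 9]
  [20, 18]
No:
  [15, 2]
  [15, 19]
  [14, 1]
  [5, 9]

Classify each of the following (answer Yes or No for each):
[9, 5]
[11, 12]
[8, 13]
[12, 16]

The pattern is that an item is 'Yes' exactly when: |first − second| ≤ 2.
[9, 5] → |9−5| = 4 → No.
[11, 12] → |11−12| = 1 → Yes.
[8, 13] → |8−13| = 5 → No.
[12, 16] → |12−16| = 4 → No.

No, Yes, No, No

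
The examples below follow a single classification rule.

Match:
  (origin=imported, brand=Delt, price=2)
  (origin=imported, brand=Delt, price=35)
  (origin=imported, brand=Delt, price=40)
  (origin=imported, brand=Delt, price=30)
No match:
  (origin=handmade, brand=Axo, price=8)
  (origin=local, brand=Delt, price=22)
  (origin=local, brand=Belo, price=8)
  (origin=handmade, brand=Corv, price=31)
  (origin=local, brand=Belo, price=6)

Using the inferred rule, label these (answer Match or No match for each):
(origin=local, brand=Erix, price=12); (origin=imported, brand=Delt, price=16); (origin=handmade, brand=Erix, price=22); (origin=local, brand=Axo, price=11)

The simplest hypothesis consistent with all the labels is: origin is imported.
(origin=local, brand=Erix, price=12) → origin is local → No match. (origin=imported, brand=Delt, price=16) → origin is imported → Match. (origin=handmade, brand=Erix, price=22) → origin is handmade → No match. (origin=local, brand=Axo, price=11) → origin is local → No match.

No match, Match, No match, No match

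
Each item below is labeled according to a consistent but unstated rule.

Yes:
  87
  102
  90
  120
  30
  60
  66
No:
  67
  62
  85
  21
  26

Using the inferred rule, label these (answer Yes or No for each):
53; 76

No, No

The distinguishing property — multiple of 3 AND at least 26 — holds for all the 'Yes' cases and none of the 'No' cases.
53: 53 = 3·17 + 2, 53 ≥ 26, fails this test → No.
76: 76 = 3·25 + 1, 76 ≥ 26, fails this test → No.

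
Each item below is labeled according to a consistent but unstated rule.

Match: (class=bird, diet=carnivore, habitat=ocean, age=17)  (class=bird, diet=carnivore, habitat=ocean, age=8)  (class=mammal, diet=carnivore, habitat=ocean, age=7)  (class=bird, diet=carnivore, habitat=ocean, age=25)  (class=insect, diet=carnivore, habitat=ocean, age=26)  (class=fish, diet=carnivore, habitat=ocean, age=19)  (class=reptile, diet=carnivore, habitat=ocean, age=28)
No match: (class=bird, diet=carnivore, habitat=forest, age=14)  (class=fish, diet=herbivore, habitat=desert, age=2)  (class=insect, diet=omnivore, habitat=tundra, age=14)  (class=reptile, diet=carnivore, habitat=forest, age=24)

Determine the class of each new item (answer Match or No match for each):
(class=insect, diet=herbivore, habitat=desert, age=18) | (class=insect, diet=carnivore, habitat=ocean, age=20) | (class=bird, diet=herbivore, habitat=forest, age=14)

No match, Match, No match

Every 'Match' example satisfies: habitat is ocean. None of the 'No match' examples do.
(class=insect, diet=herbivore, habitat=desert, age=18): habitat is desert — lacks this property, so No match. (class=insect, diet=carnivore, habitat=ocean, age=20): habitat is ocean — fits, so Match. (class=bird, diet=herbivore, habitat=forest, age=14): habitat is forest — lacks this property, so No match.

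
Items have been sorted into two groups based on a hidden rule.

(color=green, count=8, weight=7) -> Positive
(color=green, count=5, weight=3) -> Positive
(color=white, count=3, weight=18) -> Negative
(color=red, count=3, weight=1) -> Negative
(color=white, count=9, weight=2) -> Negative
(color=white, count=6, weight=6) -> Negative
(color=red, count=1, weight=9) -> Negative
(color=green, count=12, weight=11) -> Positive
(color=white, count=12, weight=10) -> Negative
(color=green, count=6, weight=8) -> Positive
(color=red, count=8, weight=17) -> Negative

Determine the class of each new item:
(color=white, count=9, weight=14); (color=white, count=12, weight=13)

Negative, Negative

Comparing the two groups points to one rule — color is green.
(color=white, count=9, weight=14): Negative (color is white). (color=white, count=12, weight=13): Negative (color is white).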